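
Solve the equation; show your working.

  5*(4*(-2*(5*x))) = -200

Step 1. [5*(4*(-2*(5*x))) = -200] LHS = 5·(…); ÷5 both sides ⇒ div: 4*(-2*(5*x)) = -40.
Step 2. [4*(-2*(5*x)) = -40] 4·(inner) — divide through by 4 ⇒ div: -2*(5*x) = -10.
Step 3. [-2*(5*x) = -10] LHS = -2·(…); ÷-2 both sides. So div: 5*x = 5.
Step 4. [5*x = 5] divide by the outer 5 ⇒ div: x = 1.

Answer: x ∈ {1}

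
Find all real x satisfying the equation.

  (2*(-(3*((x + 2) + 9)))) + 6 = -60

Step 1. [(2*(-(3*((x + 2) + 9)))) + 6 = -60] subtract 6: x sits inside (… + 6) ⇒ sub: 2*(-(3*((x + 2) + 9))) = -66.
Step 2. [2*(-(3*((x + 2) + 9))) = -66] divide by the outer 2, so div: -(3*((x + 2) + 9)) = -33.
Step 3. [-(3*((x + 2) + 9)) = -33] LHS negated; negate both sides, so neg: 3*((x + 2) + 9) = 33.
Step 4. [3*((x + 2) + 9) = 33] leading coefficient 3: divide by 3 ⇒ div: (x + 2) + 9 = 11.
Step 5. [(x + 2) + 9 = 11] peel the +9: subtract 9 from each side, so sub: x + 2 = 2.
Step 6. [x + 2 = 2] +2 is outermost — subtract 2 both sides ⇒ sub: x = 0.

Answer: x ∈ {0}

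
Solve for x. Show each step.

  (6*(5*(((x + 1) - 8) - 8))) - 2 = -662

Step 1. [(6*(5*(((x + 1) - 8) - 8))) - 2 = -662] the outer -2 inverts by adding 2 ⇒ sub: 6*(5*(((x + 1) - 8) - 8)) = -660.
Step 2. [6*(5*(((x + 1) - 8) - 8)) = -660] 6 out front; divide by 6 ⇒ div: 5*(((x + 1) - 8) - 8) = -110.
Step 3. [5*(((x + 1) - 8) - 8) = -110] LHS = 5·(…); ÷5 both sides ⇒ div: ((x + 1) - 8) - 8 = -22.
Step 4. [((x + 1) - 8) - 8 = -22] 8 comes off first (add 8). So sub: (x + 1) - 8 = -14.
Step 5. [(x + 1) - 8 = -14] -8 is outermost — add 8 both sides ⇒ sub: x + 1 = -6.
Step 6. [x + 1 = -6] peel the +1: subtract 1 from each side, so sub: x = -7.

Answer: x ∈ {-7}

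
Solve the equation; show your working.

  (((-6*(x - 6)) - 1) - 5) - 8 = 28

Step 1. [(((-6*(x - 6)) - 1) - 5) - 8 = 28] the outer -8 inverts by adding 8. So sub: ((-6*(x - 6)) - 1) - 5 = 36.
Step 2. [((-6*(x - 6)) - 1) - 5 = 36] peel the -5: add 5 from each side. So sub: (-6*(x - 6)) - 1 = 41.
Step 3. [(-6*(x - 6)) - 1 = 41] add 1: x sits inside (… - 1), so sub: -6*(x - 6) = 42.
Step 4. [-6*(x - 6) = 42] LHS = -6·(…); ÷-6 both sides ⇒ div: x - 6 = -7.
Step 5. [x - 6 = -7] peel the -6: add 6 from each side. So sub: x = -1.

Answer: x ∈ {-1}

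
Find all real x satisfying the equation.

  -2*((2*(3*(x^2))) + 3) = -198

Step 1. [-2*((2*(3*(x^2))) + 3) = -198] -2 out front; divide by -2 ⇒ div: (2*(3*(x^2))) + 3 = 99.
Step 2. [(2*(3*(x^2))) + 3 = 99] 3 comes off first (subtract 3), so sub: 2*(3*(x^2)) = 96.
Step 3. [2*(3*(x^2)) = 96] divide by the outer 2. So div: 3*(x^2) = 48.
Step 4. [3*(x^2) = 48] divide by the outer 3. So div: x^2 = 16.
Step 5. [x^2 = 16] √ both sides: 16 ≥ 0 gives two branches ⇒ sqrt: x = 4 or -4.

Answer: x ∈ {-4, 4}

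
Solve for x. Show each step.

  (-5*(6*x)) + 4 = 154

Step 1. [(-5*(6*x)) + 4 = 154] the outer +4 inverts by subtracting 4. So sub: -5*(6*x) = 150.
Step 2. [-5*(6*x) = 150] divide by the outer -5, so div: 6*x = -30.
Step 3. [6*x = -30] 6·(inner) — divide through by 6 ⇒ div: x = -5.

Answer: x ∈ {-5}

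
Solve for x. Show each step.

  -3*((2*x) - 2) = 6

Step 1. [-3*((2*x) - 2) = 6] -3·(inner) — divide through by -3, so div: (2*x) - 2 = -2.
Step 2. [(2*x) - 2 = -2] 2 divides every term; factor it out ⇒ factor: x - 1 = -1.
Step 3. [x - 1 = -1] the outer -1 inverts by adding 1. So sub: x = 0.

Answer: x ∈ {0}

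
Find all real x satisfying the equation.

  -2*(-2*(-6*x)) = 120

Step 1. [-2*(-2*(-6*x)) = 120] -2·(inner) — divide through by -2 ⇒ div: -2*(-6*x) = -60.
Step 2. [-2*(-6*x) = -60] -2·(inner) — divide through by -2, so div: -6*x = 30.
Step 3. [-6*x = 30] LHS = -6·(…); ÷-6 both sides, so div: x = -5.

Answer: x ∈ {-5}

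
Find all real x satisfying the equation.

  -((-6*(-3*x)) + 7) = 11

Step 1. [-((-6*(-3*x)) + 7) = 11] flip signs both sides, so neg: (-6*(-3*x)) + 7 = -11.
Step 2. [(-6*(-3*x)) + 7 = -11] subtract 7: x sits inside (… + 7). So sub: -6*(-3*x) = -18.
Step 3. [-6*(-3*x) = -18] divide by the outer -6 ⇒ div: -3*x = 3.
Step 4. [-3*x = 3] -3 out front; divide by -3, so div: x = -1.

Answer: x ∈ {-1}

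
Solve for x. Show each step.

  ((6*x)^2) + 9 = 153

Step 1. [((6*x)^2) + 9 = 153] peel the +9: subtract 9 from each side, so sub: (6*x)^2 = 144.
Step 2. [(6*x)^2 = 144] LHS squared, RHS 144 ≥ 0: apply √ (±). So sqrt: 6*x = 12 or -12.
Step 3. [6*x = 12 or -12] 6 out front; divide by 6 ⇒ div: x = 2 or -2.

Answer: x ∈ {-2, 2}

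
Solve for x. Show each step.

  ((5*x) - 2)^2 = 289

Step 1. [((5*x) - 2)^2 = 289] LHS squared, RHS 289 ≥ 0: apply √ (±). So sqrt: (5*x) - 2 = 17 or -17.
Step 2. [(5*x) - 2 = 17 or -17] add 2: x sits inside (… - 2). So sub: 5*x = 19 or -15.
Step 3. [5*x = 19 or -15] LHS = 5·(…); ÷5 both sides ⇒ div: x = 19/5 or -3.

Answer: x ∈ {-3, 19/5}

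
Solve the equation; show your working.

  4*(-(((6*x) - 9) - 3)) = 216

Step 1. [4*(-(((6*x) - 9) - 3)) = 216] LHS = 4·(…); ÷4 both sides, so div: -(((6*x) - 9) - 3) = 54.
Step 2. [-(((6*x) - 9) - 3) = 54] LHS negated; negate both sides ⇒ neg: ((6*x) - 9) - 3 = -54.
Step 3. [((6*x) - 9) - 3 = -54] 3 comes off first (add 3). So sub: (6*x) - 9 = -51.
Step 4. [(6*x) - 9 = -51] -9 is outermost — add 9 both sides ⇒ sub: 6*x = -42.
Step 5. [6*x = -42] leading coefficient 6: divide by 6. So div: x = -7.

Answer: x ∈ {-7}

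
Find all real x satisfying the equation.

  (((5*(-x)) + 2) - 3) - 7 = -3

Step 1. [(((5*(-x)) + 2) - 3) - 7 = -3] peel the -7: add 7 from each side ⇒ sub: ((5*(-x)) + 2) - 3 = 4.
Step 2. [((5*(-x)) + 2) - 3 = 4] the outer -3 inverts by adding 3. So sub: (5*(-x)) + 2 = 7.
Step 3. [(5*(-x)) + 2 = 7] the outer +2 inverts by subtracting 2 ⇒ sub: 5*(-x) = 5.
Step 4. [5*(-x) = 5] LHS = 5·(…); ÷5 both sides. So div: -x = 1.
Step 5. [-x = 1] flip signs both sides, so neg: x = -1.

Answer: x ∈ {-1}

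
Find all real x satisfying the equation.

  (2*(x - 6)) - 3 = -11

Step 1. [(2*(x - 6)) - 3 = -11] add 3: x sits inside (… - 3). So sub: 2*(x - 6) = -8.
Step 2. [2*(x - 6) = -8] 2 out front; divide by 2 ⇒ div: x - 6 = -4.
Step 3. [x - 6 = -4] add 6: x sits inside (… - 6), so sub: x = 2.

Answer: x ∈ {2}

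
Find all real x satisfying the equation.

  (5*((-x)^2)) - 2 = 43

Step 1. [(5*((-x)^2)) - 2 = 43] 2 comes off first (add 2), so sub: 5*((-x)^2) = 45.
Step 2. [5*((-x)^2) = 45] 5 out front; divide by 5, so div: (-x)^2 = 9.
Step 3. [(-x)^2 = 9] LHS squared, RHS 9 ≥ 0: apply √ (±), so sqrt: -x = 3 or -3.
Step 4. [-x = 3 or -3] flip signs both sides ⇒ neg: x = -3 or 3.

Answer: x ∈ {-3, 3}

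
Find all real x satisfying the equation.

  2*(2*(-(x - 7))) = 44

Step 1. [2*(2*(-(x - 7))) = 44] leading coefficient 2: divide by 2, so div: 2*(-(x - 7)) = 22.
Step 2. [2*(-(x - 7)) = 22] leading coefficient 2: divide by 2 ⇒ div: -(x - 7) = 11.
Step 3. [-(x - 7) = 11] LHS negated; negate both sides, so neg: x - 7 = -11.
Step 4. [x - 7 = -11] peel the -7: add 7 from each side, so sub: x = -4.

Answer: x ∈ {-4}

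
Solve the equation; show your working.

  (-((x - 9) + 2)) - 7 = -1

Step 1. [(-((x - 9) + 2)) - 7 = -1] the outer -7 inverts by adding 7 ⇒ sub: -((x - 9) + 2) = 6.
Step 2. [-((x - 9) + 2) = 6] LHS negated; negate both sides ⇒ neg: (x - 9) + 2 = -6.
Step 3. [(x - 9) + 2 = -6] the outer +2 inverts by subtracting 2. So sub: x - 9 = -8.
Step 4. [x - 9 = -8] the outer -9 inverts by adding 9. So sub: x = 1.

Answer: x ∈ {1}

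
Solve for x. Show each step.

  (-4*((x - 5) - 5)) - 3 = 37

Step 1. [(-4*((x - 5) - 5)) - 3 = 37] 3 comes off first (add 3) ⇒ sub: -4*((x - 5) - 5) = 40.
Step 2. [-4*((x - 5) - 5) = 40] -4 out front; divide by -4 ⇒ div: (x - 5) - 5 = -10.
Step 3. [(x - 5) - 5 = -10] the outer -5 inverts by adding 5, so sub: x - 5 = -5.
Step 4. [x - 5 = -5] 5 comes off first (add 5), so sub: x = 0.

Answer: x ∈ {0}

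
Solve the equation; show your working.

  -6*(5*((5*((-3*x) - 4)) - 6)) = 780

Step 1. [-6*(5*((5*((-3*x) - 4)) - 6)) = 780] divide by the outer -6, so div: 5*((5*((-3*x) - 4)) - 6) = -130.
Step 2. [5*((5*((-3*x) - 4)) - 6) = -130] leading coefficient 5: divide by 5 ⇒ div: (5*((-3*x) - 4)) - 6 = -26.
Step 3. [(5*((-3*x) - 4)) - 6 = -26] peel the -6: add 6 from each side. So sub: 5*((-3*x) - 4) = -20.
Step 4. [5*((-3*x) - 4) = -20] 5·(inner) — divide through by 5, so div: (-3*x) - 4 = -4.
Step 5. [(-3*x) - 4 = -4] 4 comes off first (add 4) ⇒ sub: -3*x = 0.
Step 6. [-3*x = 0] divide by the outer -3, so div: x = 0.

Answer: x ∈ {0}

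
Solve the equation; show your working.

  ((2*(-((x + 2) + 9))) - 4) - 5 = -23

Step 1. [((2*(-((x + 2) + 9))) - 4) - 5 = -23] peel the -5: add 5 from each side ⇒ sub: (2*(-((x + 2) + 9))) - 4 = -18.
Step 2. [(2*(-((x + 2) + 9))) - 4 = -18] the outer -4 inverts by adding 4 ⇒ sub: 2*(-((x + 2) + 9)) = -14.
Step 3. [2*(-((x + 2) + 9)) = -14] leading coefficient 2: divide by 2. So div: -((x + 2) + 9) = -7.
Step 4. [-((x + 2) + 9) = -7] leading − — multiply by −1, so neg: (x + 2) + 9 = 7.
Step 5. [(x + 2) + 9 = 7] the outer +9 inverts by subtracting 9. So sub: x + 2 = -2.
Step 6. [x + 2 = -2] 2 comes off first (subtract 2), so sub: x = -4.

Answer: x ∈ {-4}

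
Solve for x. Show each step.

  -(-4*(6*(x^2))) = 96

Step 1. [-(-4*(6*(x^2))) = 96] leading − — multiply by −1. So neg: -4*(6*(x^2)) = -96.
Step 2. [-4*(6*(x^2)) = -96] -4 out front; divide by -4 ⇒ div: 6*(x^2) = 24.
Step 3. [6*(x^2) = 24] divide by the outer 6 ⇒ div: x^2 = 4.
Step 4. [x^2 = 4] √ both sides: 4 ≥ 0 gives two branches ⇒ sqrt: x = 2 or -2.

Answer: x ∈ {-2, 2}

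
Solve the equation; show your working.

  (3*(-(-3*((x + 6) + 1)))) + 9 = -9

Step 1. [(3*(-(-3*((x + 6) + 1)))) + 9 = -9] common factor 3 (LHS and -9) — divide through ⇒ factor: (-(-3*((x + 6) + 1))) + 3 = -3.
Step 2. [(-(-3*((x + 6) + 1))) + 3 = -3] peel the +3: subtract 3 from each side. So sub: -(-3*((x + 6) + 1)) = -6.
Step 3. [-(-3*((x + 6) + 1)) = -6] flip signs both sides, so neg: -3*((x + 6) + 1) = 6.
Step 4. [-3*((x + 6) + 1) = 6] leading coefficient -3: divide by -3, so div: (x + 6) + 1 = -2.
Step 5. [(x + 6) + 1 = -2] the outer +1 inverts by subtracting 1, so sub: x + 6 = -3.
Step 6. [x + 6 = -3] the outer +6 inverts by subtracting 6. So sub: x = -9.

Answer: x ∈ {-9}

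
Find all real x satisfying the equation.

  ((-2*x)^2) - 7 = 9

Step 1. [((-2*x)^2) - 7 = 9] 7 comes off first (add 7), so sub: (-2*x)^2 = 16.
Step 2. [(-2*x)^2 = 16] LHS squared, RHS 16 ≥ 0: apply √ (±). So sqrt: -2*x = 4 or -4.
Step 3. [-2*x = 4 or -4] leading coefficient -2: divide by -2 ⇒ div: x = -2 or 2.

Answer: x ∈ {-2, 2}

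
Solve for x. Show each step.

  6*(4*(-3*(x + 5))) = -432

Step 1. [6*(4*(-3*(x + 5))) = -432] LHS = 6·(…); ÷6 both sides ⇒ div: 4*(-3*(x + 5)) = -72.
Step 2. [4*(-3*(x + 5)) = -72] leading coefficient 4: divide by 4. So div: -3*(x + 5) = -18.
Step 3. [-3*(x + 5) = -18] divide by the outer -3, so div: x + 5 = 6.
Step 4. [x + 5 = 6] the outer +5 inverts by subtracting 5. So sub: x = 1.

Answer: x ∈ {1}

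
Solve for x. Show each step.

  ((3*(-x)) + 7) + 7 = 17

Step 1. [((3*(-x)) + 7) + 7 = 17] subtract 7: x sits inside (… + 7). So sub: (3*(-x)) + 7 = 10.
Step 2. [(3*(-x)) + 7 = 10] subtract 7: x sits inside (… + 7). So sub: 3*(-x) = 3.
Step 3. [3*(-x) = 3] leading coefficient 3: divide by 3, so div: -x = 1.
Step 4. [-x = 1] flip signs both sides, so neg: x = -1.

Answer: x ∈ {-1}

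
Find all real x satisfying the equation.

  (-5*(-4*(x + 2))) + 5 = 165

Step 1. [(-5*(-4*(x + 2))) + 5 = 165] subtract 5: x sits inside (… + 5) ⇒ sub: -5*(-4*(x + 2)) = 160.
Step 2. [-5*(-4*(x + 2)) = 160] divide by the outer -5, so div: -4*(x + 2) = -32.
Step 3. [-4*(x + 2) = -32] LHS = -4·(…); ÷-4 both sides ⇒ div: x + 2 = 8.
Step 4. [x + 2 = 8] +2 is outermost — subtract 2 both sides, so sub: x = 6.

Answer: x ∈ {6}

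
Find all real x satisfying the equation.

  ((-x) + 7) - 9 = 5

Step 1. [((-x) + 7) - 9 = 5] the outer -9 inverts by adding 9, so sub: (-x) + 7 = 14.
Step 2. [(-x) + 7 = 14] peel the +7: subtract 7 from each side. So sub: -x = 7.
Step 3. [-x = 7] leading − — multiply by −1. So neg: x = -7.

Answer: x ∈ {-7}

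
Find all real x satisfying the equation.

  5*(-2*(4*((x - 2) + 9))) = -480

Step 1. [5*(-2*(4*((x - 2) + 9))) = -480] 5 out front; divide by 5, so div: -2*(4*((x - 2) + 9)) = -96.
Step 2. [-2*(4*((x - 2) + 9)) = -96] -2·(inner) — divide through by -2. So div: 4*((x - 2) + 9) = 48.
Step 3. [4*((x - 2) + 9) = 48] LHS = 4·(…); ÷4 both sides ⇒ div: (x - 2) + 9 = 12.
Step 4. [(x - 2) + 9 = 12] +9 is outermost — subtract 9 both sides ⇒ sub: x - 2 = 3.
Step 5. [x - 2 = 3] -2 is outermost — add 2 both sides ⇒ sub: x = 5.

Answer: x ∈ {5}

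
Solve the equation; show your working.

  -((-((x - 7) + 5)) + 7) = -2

Step 1. [-((-((x - 7) + 5)) + 7) = -2] LHS negated; negate both sides, so neg: (-((x - 7) + 5)) + 7 = 2.
Step 2. [(-((x - 7) + 5)) + 7 = 2] 7 comes off first (subtract 7), so sub: -((x - 7) + 5) = -5.
Step 3. [-((x - 7) + 5) = -5] leading − — multiply by −1. So neg: (x - 7) + 5 = 5.
Step 4. [(x - 7) + 5 = 5] subtract 5: x sits inside (… + 5) ⇒ sub: x - 7 = 0.
Step 5. [x - 7 = 0] -7 is outermost — add 7 both sides. So sub: x = 7.

Answer: x ∈ {7}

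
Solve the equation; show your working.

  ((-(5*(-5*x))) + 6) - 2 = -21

Step 1. [((-(5*(-5*x))) + 6) - 2 = -21] add 2: x sits inside (… - 2) ⇒ sub: (-(5*(-5*x))) + 6 = -19.
Step 2. [(-(5*(-5*x))) + 6 = -19] peel the +6: subtract 6 from each side, so sub: -(5*(-5*x)) = -25.
Step 3. [-(5*(-5*x)) = -25] leading − — multiply by −1 ⇒ neg: 5*(-5*x) = 25.
Step 4. [5*(-5*x) = 25] 5·(inner) — divide through by 5. So div: -5*x = 5.
Step 5. [-5*x = 5] -5·(inner) — divide through by -5. So div: x = -1.

Answer: x ∈ {-1}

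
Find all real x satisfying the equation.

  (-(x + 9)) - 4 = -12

Step 1. [(-(x + 9)) - 4 = -12] peel the -4: add 4 from each side ⇒ sub: -(x + 9) = -8.
Step 2. [-(x + 9) = -8] leading − — multiply by −1 ⇒ neg: x + 9 = 8.
Step 3. [x + 9 = 8] the outer +9 inverts by subtracting 9. So sub: x = -1.

Answer: x ∈ {-1}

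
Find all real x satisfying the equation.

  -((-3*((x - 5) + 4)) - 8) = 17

Step 1. [-((-3*((x - 5) + 4)) - 8) = 17] flip signs both sides, so neg: (-3*((x - 5) + 4)) - 8 = -17.
Step 2. [(-3*((x - 5) + 4)) - 8 = -17] peel the -8: add 8 from each side. So sub: -3*((x - 5) + 4) = -9.
Step 3. [-3*((x - 5) + 4) = -9] -3 out front; divide by -3, so div: (x - 5) + 4 = 3.
Step 4. [(x - 5) + 4 = 3] 4 comes off first (subtract 4), so sub: x - 5 = -1.
Step 5. [x - 5 = -1] peel the -5: add 5 from each side, so sub: x = 4.

Answer: x ∈ {4}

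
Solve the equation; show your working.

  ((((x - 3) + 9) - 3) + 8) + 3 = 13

Step 1. [((((x - 3) + 9) - 3) + 8) + 3 = 13] +3 is outermost — subtract 3 both sides. So sub: (((x - 3) + 9) - 3) + 8 = 10.
Step 2. [(((x - 3) + 9) - 3) + 8 = 10] +8 is outermost — subtract 8 both sides ⇒ sub: ((x - 3) + 9) - 3 = 2.
Step 3. [((x - 3) + 9) - 3 = 2] add 3: x sits inside (… - 3), so sub: (x - 3) + 9 = 5.
Step 4. [(x - 3) + 9 = 5] subtract 9: x sits inside (… + 9). So sub: x - 3 = -4.
Step 5. [x - 3 = -4] peel the -3: add 3 from each side. So sub: x = -1.

Answer: x ∈ {-1}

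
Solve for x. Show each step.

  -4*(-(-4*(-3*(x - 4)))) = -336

Step 1. [-4*(-(-4*(-3*(x - 4)))) = -336] LHS = -4·(…); ÷-4 both sides. So div: -(-4*(-3*(x - 4))) = 84.
Step 2. [-(-4*(-3*(x - 4))) = 84] flip signs both sides, so neg: -4*(-3*(x - 4)) = -84.
Step 3. [-4*(-3*(x - 4)) = -84] divide by the outer -4, so div: -3*(x - 4) = 21.
Step 4. [-3*(x - 4) = 21] LHS = -3·(…); ÷-3 both sides ⇒ div: x - 4 = -7.
Step 5. [x - 4 = -7] add 4: x sits inside (… - 4) ⇒ sub: x = -3.

Answer: x ∈ {-3}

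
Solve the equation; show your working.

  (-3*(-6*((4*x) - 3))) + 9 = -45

Step 1. [(-3*(-6*((4*x) - 3))) + 9 = -45] common factor -3 (LHS and -45) — divide through. So factor: (-6*((4*x) - 3)) - 3 = 15.
Step 2. [(-6*((4*x) - 3)) - 3 = 15] 3 comes off first (add 3) ⇒ sub: -6*((4*x) - 3) = 18.
Step 3. [-6*((4*x) - 3) = 18] -6 out front; divide by -6 ⇒ div: (4*x) - 3 = -3.
Step 4. [(4*x) - 3 = -3] the outer -3 inverts by adding 3 ⇒ sub: 4*x = 0.
Step 5. [4*x = 0] 4 out front; divide by 4. So div: x = 0.

Answer: x ∈ {0}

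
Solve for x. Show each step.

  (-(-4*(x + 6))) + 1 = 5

Step 1. [(-(-4*(x + 6))) + 1 = 5] 1 comes off first (subtract 1), so sub: -(-4*(x + 6)) = 4.
Step 2. [-(-4*(x + 6)) = 4] leading − — multiply by −1. So neg: -4*(x + 6) = -4.
Step 3. [-4*(x + 6) = -4] LHS = -4·(…); ÷-4 both sides, so div: x + 6 = 1.
Step 4. [x + 6 = 1] subtract 6: x sits inside (… + 6), so sub: x = -5.

Answer: x ∈ {-5}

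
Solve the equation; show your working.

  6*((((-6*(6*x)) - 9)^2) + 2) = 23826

Step 1. [6*((((-6*(6*x)) - 9)^2) + 2) = 23826] 6·(inner) — divide through by 6. So div: (((-6*(6*x)) - 9)^2) + 2 = 3971.
Step 2. [(((-6*(6*x)) - 9)^2) + 2 = 3971] subtract 2: x sits inside (… + 2). So sub: ((-6*(6*x)) - 9)^2 = 3969.
Step 3. [((-6*(6*x)) - 9)^2 = 3969] √ both sides: 3969 ≥ 0 gives two branches, so sqrt: (-6*(6*x)) - 9 = 63 or -63.
Step 4. [(-6*(6*x)) - 9 = 63 or -63] the outer -9 inverts by adding 9 ⇒ sub: -6*(6*x) = 72 or -54.
Step 5. [-6*(6*x) = 72 or -54] -6·(inner) — divide through by -6, so div: 6*x = -12 or 9.
Step 6. [6*x = -12 or 9] divide by the outer 6. So div: x = -2 or 3/2.

Answer: x ∈ {-2, 3/2}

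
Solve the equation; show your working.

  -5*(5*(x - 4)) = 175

Step 1. [-5*(5*(x - 4)) = 175] leading coefficient -5: divide by -5. So div: 5*(x - 4) = -35.
Step 2. [5*(x - 4) = -35] leading coefficient 5: divide by 5 ⇒ div: x - 4 = -7.
Step 3. [x - 4 = -7] add 4: x sits inside (… - 4), so sub: x = -3.

Answer: x ∈ {-3}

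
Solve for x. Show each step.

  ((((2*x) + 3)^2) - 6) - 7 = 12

Step 1. [((((2*x) + 3)^2) - 6) - 7 = 12] 7 comes off first (add 7). So sub: (((2*x) + 3)^2) - 6 = 19.
Step 2. [(((2*x) + 3)^2) - 6 = 19] the outer -6 inverts by adding 6 ⇒ sub: ((2*x) + 3)^2 = 25.
Step 3. [((2*x) + 3)^2 = 25] LHS squared, RHS 25 ≥ 0: apply √ (±), so sqrt: (2*x) + 3 = 5 or -5.
Step 4. [(2*x) + 3 = 5 or -5] subtract 3: x sits inside (… + 3), so sub: 2*x = 2 or -8.
Step 5. [2*x = 2 or -8] LHS = 2·(…); ÷2 both sides ⇒ div: x = 1 or -4.

Answer: x ∈ {-4, 1}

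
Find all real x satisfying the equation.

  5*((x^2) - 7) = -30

Step 1. [5*((x^2) - 7) = -30] LHS = 5·(…); ÷5 both sides, so div: (x^2) - 7 = -6.
Step 2. [(x^2) - 7 = -6] peel the -7: add 7 from each side. So sub: x^2 = 1.
Step 3. [x^2 = 1] √ both sides: 1 ≥ 0 gives two branches, so sqrt: x = 1 or -1.

Answer: x ∈ {-1, 1}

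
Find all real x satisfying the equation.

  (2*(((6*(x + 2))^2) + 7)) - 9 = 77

Step 1. [(2*(((6*(x + 2))^2) + 7)) - 9 = 77] -9 is outermost — add 9 both sides. So sub: 2*(((6*(x + 2))^2) + 7) = 86.
Step 2. [2*(((6*(x + 2))^2) + 7) = 86] 2 out front; divide by 2, so div: ((6*(x + 2))^2) + 7 = 43.
Step 3. [((6*(x + 2))^2) + 7 = 43] peel the +7: subtract 7 from each side, so sub: (6*(x + 2))^2 = 36.
Step 4. [(6*(x + 2))^2 = 36] √ both sides: 36 ≥ 0 gives two branches, so sqrt: 6*(x + 2) = 6 or -6.
Step 5. [6*(x + 2) = 6 or -6] LHS = 6·(…); ÷6 both sides, so div: x + 2 = 1 or -1.
Step 6. [x + 2 = 1 or -1] subtract 2: x sits inside (… + 2), so sub: x = -1 or -3.

Answer: x ∈ {-3, -1}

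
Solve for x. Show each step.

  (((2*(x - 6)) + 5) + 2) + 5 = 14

Step 1. [(((2*(x - 6)) + 5) + 2) + 5 = 14] peel the +5: subtract 5 from each side, so sub: ((2*(x - 6)) + 5) + 2 = 9.
Step 2. [((2*(x - 6)) + 5) + 2 = 9] 2 comes off first (subtract 2) ⇒ sub: (2*(x - 6)) + 5 = 7.
Step 3. [(2*(x - 6)) + 5 = 7] 5 comes off first (subtract 5), so sub: 2*(x - 6) = 2.
Step 4. [2*(x - 6) = 2] leading coefficient 2: divide by 2, so div: x - 6 = 1.
Step 5. [x - 6 = 1] add 6: x sits inside (… - 6), so sub: x = 7.

Answer: x ∈ {7}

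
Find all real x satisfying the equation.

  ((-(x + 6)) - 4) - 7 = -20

Step 1. [((-(x + 6)) - 4) - 7 = -20] add 7: x sits inside (… - 7) ⇒ sub: (-(x + 6)) - 4 = -13.
Step 2. [(-(x + 6)) - 4 = -13] 4 comes off first (add 4). So sub: -(x + 6) = -9.
Step 3. [-(x + 6) = -9] leading − — multiply by −1 ⇒ neg: x + 6 = 9.
Step 4. [x + 6 = 9] the outer +6 inverts by subtracting 6, so sub: x = 3.

Answer: x ∈ {3}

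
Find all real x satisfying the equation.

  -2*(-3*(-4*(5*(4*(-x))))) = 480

Step 1. [-2*(-3*(-4*(5*(4*(-x))))) = 480] divide by the outer -2 ⇒ div: -3*(-4*(5*(4*(-x)))) = -240.
Step 2. [-3*(-4*(5*(4*(-x)))) = -240] leading coefficient -3: divide by -3, so div: -4*(5*(4*(-x))) = 80.
Step 3. [-4*(5*(4*(-x))) = 80] divide by the outer -4 ⇒ div: 5*(4*(-x)) = -20.
Step 4. [5*(4*(-x)) = -20] 5·(inner) — divide through by 5. So div: 4*(-x) = -4.
Step 5. [4*(-x) = -4] 4 out front; divide by 4 ⇒ div: -x = -1.
Step 6. [-x = -1] flip signs both sides, so neg: x = 1.

Answer: x ∈ {1}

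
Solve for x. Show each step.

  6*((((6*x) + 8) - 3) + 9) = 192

Step 1. [6*((((6*x) + 8) - 3) + 9) = 192] 6·(inner) — divide through by 6 ⇒ div: (((6*x) + 8) - 3) + 9 = 32.
Step 2. [(((6*x) + 8) - 3) + 9 = 32] 9 comes off first (subtract 9). So sub: ((6*x) + 8) - 3 = 23.
Step 3. [((6*x) + 8) - 3 = 23] peel the -3: add 3 from each side, so sub: (6*x) + 8 = 26.
Step 4. [(6*x) + 8 = 26] the outer +8 inverts by subtracting 8, so sub: 6*x = 18.
Step 5. [6*x = 18] 6 out front; divide by 6. So div: x = 3.

Answer: x ∈ {3}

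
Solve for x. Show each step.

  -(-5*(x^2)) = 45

Step 1. [-(-5*(x^2)) = 45] leading − — multiply by −1 ⇒ neg: -5*(x^2) = -45.
Step 2. [-5*(x^2) = -45] leading coefficient -5: divide by -5. So div: x^2 = 9.
Step 3. [x^2 = 9] LHS squared, RHS 9 ≥ 0: apply √ (±) ⇒ sqrt: x = 3 or -3.

Answer: x ∈ {-3, 3}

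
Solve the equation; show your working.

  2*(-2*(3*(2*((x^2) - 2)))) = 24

Step 1. [2*(-2*(3*(2*((x^2) - 2)))) = 24] 2·(inner) — divide through by 2 ⇒ div: -2*(3*(2*((x^2) - 2))) = 12.
Step 2. [-2*(3*(2*((x^2) - 2))) = 12] leading coefficient -2: divide by -2. So div: 3*(2*((x^2) - 2)) = -6.
Step 3. [3*(2*((x^2) - 2)) = -6] 3 out front; divide by 3. So div: 2*((x^2) - 2) = -2.
Step 4. [2*((x^2) - 2) = -2] leading coefficient 2: divide by 2. So div: (x^2) - 2 = -1.
Step 5. [(x^2) - 2 = -1] 2 comes off first (add 2), so sub: x^2 = 1.
Step 6. [x^2 = 1] √ both sides: 1 ≥ 0 gives two branches. So sqrt: x = 1 or -1.

Answer: x ∈ {-1, 1}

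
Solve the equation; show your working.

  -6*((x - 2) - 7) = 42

Step 1. [-6*((x - 2) - 7) = 42] LHS = -6·(…); ÷-6 both sides ⇒ div: (x - 2) - 7 = -7.
Step 2. [(x - 2) - 7 = -7] add 7: x sits inside (… - 7), so sub: x - 2 = 0.
Step 3. [x - 2 = 0] 2 comes off first (add 2). So sub: x = 2.

Answer: x ∈ {2}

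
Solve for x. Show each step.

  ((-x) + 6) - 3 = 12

Step 1. [((-x) + 6) - 3 = 12] peel the -3: add 3 from each side, so sub: (-x) + 6 = 15.
Step 2. [(-x) + 6 = 15] +6 is outermost — subtract 6 both sides ⇒ sub: -x = 9.
Step 3. [-x = 9] leading − — multiply by −1, so neg: x = -9.

Answer: x ∈ {-9}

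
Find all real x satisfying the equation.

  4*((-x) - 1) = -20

Step 1. [4*((-x) - 1) = -20] divide by the outer 4. So div: (-x) - 1 = -5.
Step 2. [(-x) - 1 = -5] -1 is outermost — add 1 both sides ⇒ sub: -x = -4.
Step 3. [-x = -4] flip signs both sides ⇒ neg: x = 4.

Answer: x ∈ {4}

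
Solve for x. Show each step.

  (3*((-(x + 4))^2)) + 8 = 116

Step 1. [(3*((-(x + 4))^2)) + 8 = 116] subtract 8: x sits inside (… + 8), so sub: 3*((-(x + 4))^2) = 108.
Step 2. [3*((-(x + 4))^2) = 108] LHS = 3·(…); ÷3 both sides, so div: (-(x + 4))^2 = 36.
Step 3. [(-(x + 4))^2 = 36] √ both sides: 36 ≥ 0 gives two branches, so sqrt: -(x + 4) = 6 or -6.
Step 4. [-(x + 4) = 6 or -6] LHS negated; negate both sides ⇒ neg: x + 4 = -6 or 6.
Step 5. [x + 4 = -6 or 6] peel the +4: subtract 4 from each side, so sub: x = -10 or 2.

Answer: x ∈ {-10, 2}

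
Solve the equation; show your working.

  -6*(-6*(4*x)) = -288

Step 1. [-6*(-6*(4*x)) = -288] -6·(inner) — divide through by -6. So div: -6*(4*x) = 48.
Step 2. [-6*(4*x) = 48] -6·(inner) — divide through by -6, so div: 4*x = -8.
Step 3. [4*x = -8] 4 out front; divide by 4, so div: x = -2.

Answer: x ∈ {-2}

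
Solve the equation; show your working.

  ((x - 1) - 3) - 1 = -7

Step 1. [((x - 1) - 3) - 1 = -7] 1 comes off first (add 1). So sub: (x - 1) - 3 = -6.
Step 2. [(x - 1) - 3 = -6] 3 comes off first (add 3). So sub: x - 1 = -3.
Step 3. [x - 1 = -3] -1 is outermost — add 1 both sides. So sub: x = -2.

Answer: x ∈ {-2}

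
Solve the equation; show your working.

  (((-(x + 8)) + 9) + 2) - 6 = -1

Step 1. [(((-(x + 8)) + 9) + 2) - 6 = -1] peel the -6: add 6 from each side ⇒ sub: ((-(x + 8)) + 9) + 2 = 5.
Step 2. [((-(x + 8)) + 9) + 2 = 5] +2 is outermost — subtract 2 both sides, so sub: (-(x + 8)) + 9 = 3.
Step 3. [(-(x + 8)) + 9 = 3] +9 is outermost — subtract 9 both sides, so sub: -(x + 8) = -6.
Step 4. [-(x + 8) = -6] flip signs both sides ⇒ neg: x + 8 = 6.
Step 5. [x + 8 = 6] peel the +8: subtract 8 from each side ⇒ sub: x = -2.

Answer: x ∈ {-2}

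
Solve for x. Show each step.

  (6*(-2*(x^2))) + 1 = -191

Step 1. [(6*(-2*(x^2))) + 1 = -191] +1 is outermost — subtract 1 both sides ⇒ sub: 6*(-2*(x^2)) = -192.
Step 2. [6*(-2*(x^2)) = -192] leading coefficient 6: divide by 6. So div: -2*(x^2) = -32.
Step 3. [-2*(x^2) = -32] -2·(inner) — divide through by -2 ⇒ div: x^2 = 16.
Step 4. [x^2 = 16] √ both sides: 16 ≥ 0 gives two branches ⇒ sqrt: x = 4 or -4.

Answer: x ∈ {-4, 4}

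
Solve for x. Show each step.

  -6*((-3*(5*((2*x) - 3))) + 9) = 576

Step 1. [-6*((-3*(5*((2*x) - 3))) + 9) = 576] leading coefficient -6: divide by -6. So div: (-3*(5*((2*x) - 3))) + 9 = -96.
Step 2. [(-3*(5*((2*x) - 3))) + 9 = -96] -3 | LHS and -3 | -96: pull -3 out ⇒ factor: (5*((2*x) - 3)) - 3 = 32.
Step 3. [(5*((2*x) - 3)) - 3 = 32] 3 comes off first (add 3), so sub: 5*((2*x) - 3) = 35.
Step 4. [5*((2*x) - 3) = 35] 5·(inner) — divide through by 5. So div: (2*x) - 3 = 7.
Step 5. [(2*x) - 3 = 7] -3 is outermost — add 3 both sides. So sub: 2*x = 10.
Step 6. [2*x = 10] LHS = 2·(…); ÷2 both sides ⇒ div: x = 5.

Answer: x ∈ {5}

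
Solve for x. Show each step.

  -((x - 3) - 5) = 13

Step 1. [-((x - 3) - 5) = 13] leading − — multiply by −1 ⇒ neg: (x - 3) - 5 = -13.
Step 2. [(x - 3) - 5 = -13] the outer -5 inverts by adding 5. So sub: x - 3 = -8.
Step 3. [x - 3 = -8] -3 is outermost — add 3 both sides ⇒ sub: x = -5.

Answer: x ∈ {-5}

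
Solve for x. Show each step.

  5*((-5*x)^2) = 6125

Step 1. [5*((-5*x)^2) = 6125] 5 out front; divide by 5, so div: (-5*x)^2 = 1225.
Step 2. [(-5*x)^2 = 1225] 1225 ≥ 0, LHS is (·)² — take ±√. So sqrt: -5*x = 35 or -35.
Step 3. [-5*x = 35 or -35] -5·(inner) — divide through by -5, so div: x = -7 or 7.

Answer: x ∈ {-7, 7}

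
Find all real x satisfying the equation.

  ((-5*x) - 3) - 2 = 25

Step 1. [((-5*x) - 3) - 2 = 25] the outer -2 inverts by adding 2. So sub: (-5*x) - 3 = 27.
Step 2. [(-5*x) - 3 = 27] add 3: x sits inside (… - 3). So sub: -5*x = 30.
Step 3. [-5*x = 30] -5·(inner) — divide through by -5 ⇒ div: x = -6.

Answer: x ∈ {-6}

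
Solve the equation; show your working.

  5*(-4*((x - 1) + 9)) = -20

Step 1. [5*(-4*((x - 1) + 9)) = -20] 5·(inner) — divide through by 5 ⇒ div: -4*((x - 1) + 9) = -4.
Step 2. [-4*((x - 1) + 9) = -4] divide by the outer -4 ⇒ div: (x - 1) + 9 = 1.
Step 3. [(x - 1) + 9 = 1] subtract 9: x sits inside (… + 9), so sub: x - 1 = -8.
Step 4. [x - 1 = -8] the outer -1 inverts by adding 1, so sub: x = -7.

Answer: x ∈ {-7}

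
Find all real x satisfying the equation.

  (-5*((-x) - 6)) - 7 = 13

Step 1. [(-5*((-x) - 6)) - 7 = 13] 7 comes off first (add 7). So sub: -5*((-x) - 6) = 20.
Step 2. [-5*((-x) - 6) = 20] leading coefficient -5: divide by -5. So div: (-x) - 6 = -4.
Step 3. [(-x) - 6 = -4] peel the -6: add 6 from each side, so sub: -x = 2.
Step 4. [-x = 2] LHS negated; negate both sides. So neg: x = -2.

Answer: x ∈ {-2}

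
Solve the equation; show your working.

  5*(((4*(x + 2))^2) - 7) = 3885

Step 1. [5*(((4*(x + 2))^2) - 7) = 3885] 5 out front; divide by 5, so div: ((4*(x + 2))^2) - 7 = 777.
Step 2. [((4*(x + 2))^2) - 7 = 777] -7 is outermost — add 7 both sides. So sub: (4*(x + 2))^2 = 784.
Step 3. [(4*(x + 2))^2 = 784] LHS squared, RHS 784 ≥ 0: apply √ (±). So sqrt: 4*(x + 2) = 28 or -28.
Step 4. [4*(x + 2) = 28 or -28] leading coefficient 4: divide by 4, so div: x + 2 = 7 or -7.
Step 5. [x + 2 = 7 or -7] subtract 2: x sits inside (… + 2). So sub: x = 5 or -9.

Answer: x ∈ {-9, 5}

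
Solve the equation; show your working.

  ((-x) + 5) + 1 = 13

Step 1. [((-x) + 5) + 1 = 13] the outer +1 inverts by subtracting 1. So sub: (-x) + 5 = 12.
Step 2. [(-x) + 5 = 12] subtract 5: x sits inside (… + 5), so sub: -x = 7.
Step 3. [-x = 7] leading − — multiply by −1, so neg: x = -7.

Answer: x ∈ {-7}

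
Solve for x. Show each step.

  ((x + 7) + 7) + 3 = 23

Step 1. [((x + 7) + 7) + 3 = 23] peel the +3: subtract 3 from each side. So sub: (x + 7) + 7 = 20.
Step 2. [(x + 7) + 7 = 20] 7 comes off first (subtract 7). So sub: x + 7 = 13.
Step 3. [x + 7 = 13] 7 comes off first (subtract 7) ⇒ sub: x = 6.

Answer: x ∈ {6}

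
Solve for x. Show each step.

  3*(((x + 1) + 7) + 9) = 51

Step 1. [3*(((x + 1) + 7) + 9) = 51] 3 out front; divide by 3. So div: ((x + 1) + 7) + 9 = 17.
Step 2. [((x + 1) + 7) + 9 = 17] +9 is outermost — subtract 9 both sides. So sub: (x + 1) + 7 = 8.
Step 3. [(x + 1) + 7 = 8] 7 comes off first (subtract 7), so sub: x + 1 = 1.
Step 4. [x + 1 = 1] 1 comes off first (subtract 1). So sub: x = 0.

Answer: x ∈ {0}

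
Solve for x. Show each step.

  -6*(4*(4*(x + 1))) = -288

Step 1. [-6*(4*(4*(x + 1))) = -288] divide by the outer -6 ⇒ div: 4*(4*(x + 1)) = 48.
Step 2. [4*(4*(x + 1)) = 48] 4·(inner) — divide through by 4 ⇒ div: 4*(x + 1) = 12.
Step 3. [4*(x + 1) = 12] divide by the outer 4, so div: x + 1 = 3.
Step 4. [x + 1 = 3] peel the +1: subtract 1 from each side, so sub: x = 2.

Answer: x ∈ {2}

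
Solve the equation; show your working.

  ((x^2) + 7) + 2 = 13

Step 1. [((x^2) + 7) + 2 = 13] subtract 2: x sits inside (… + 2), so sub: (x^2) + 7 = 11.
Step 2. [(x^2) + 7 = 11] 7 comes off first (subtract 7) ⇒ sub: x^2 = 4.
Step 3. [x^2 = 4] √ both sides: 4 ≥ 0 gives two branches, so sqrt: x = 2 or -2.

Answer: x ∈ {-2, 2}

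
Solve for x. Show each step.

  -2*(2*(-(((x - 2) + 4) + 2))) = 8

Step 1. [-2*(2*(-(((x - 2) + 4) + 2))) = 8] -2 out front; divide by -2, so div: 2*(-(((x - 2) + 4) + 2)) = -4.
Step 2. [2*(-(((x - 2) + 4) + 2)) = -4] leading coefficient 2: divide by 2, so div: -(((x - 2) + 4) + 2) = -2.
Step 3. [-(((x - 2) + 4) + 2) = -2] flip signs both sides ⇒ neg: ((x - 2) + 4) + 2 = 2.
Step 4. [((x - 2) + 4) + 2 = 2] peel the +2: subtract 2 from each side, so sub: (x - 2) + 4 = 0.
Step 5. [(x - 2) + 4 = 0] +4 is outermost — subtract 4 both sides, so sub: x - 2 = -4.
Step 6. [x - 2 = -4] -2 is outermost — add 2 both sides ⇒ sub: x = -2.

Answer: x ∈ {-2}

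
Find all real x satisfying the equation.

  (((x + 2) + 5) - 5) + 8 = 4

Step 1. [(((x + 2) + 5) - 5) + 8 = 4] +8 is outermost — subtract 8 both sides, so sub: ((x + 2) + 5) - 5 = -4.
Step 2. [((x + 2) + 5) - 5 = -4] peel the -5: add 5 from each side ⇒ sub: (x + 2) + 5 = 1.
Step 3. [(x + 2) + 5 = 1] the outer +5 inverts by subtracting 5. So sub: x + 2 = -4.
Step 4. [x + 2 = -4] the outer +2 inverts by subtracting 2 ⇒ sub: x = -6.

Answer: x ∈ {-6}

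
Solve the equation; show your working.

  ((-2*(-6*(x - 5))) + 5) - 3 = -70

Step 1. [((-2*(-6*(x - 5))) + 5) - 3 = -70] 3 comes off first (add 3), so sub: (-2*(-6*(x - 5))) + 5 = -67.
Step 2. [(-2*(-6*(x - 5))) + 5 = -67] the outer +5 inverts by subtracting 5. So sub: -2*(-6*(x - 5)) = -72.
Step 3. [-2*(-6*(x - 5)) = -72] -2 out front; divide by -2, so div: -6*(x - 5) = 36.
Step 4. [-6*(x - 5) = 36] LHS = -6·(…); ÷-6 both sides, so div: x - 5 = -6.
Step 5. [x - 5 = -6] the outer -5 inverts by adding 5 ⇒ sub: x = -1.

Answer: x ∈ {-1}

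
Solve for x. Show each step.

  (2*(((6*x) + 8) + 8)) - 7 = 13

Step 1. [(2*(((6*x) + 8) + 8)) - 7 = 13] add 7: x sits inside (… - 7), so sub: 2*(((6*x) + 8) + 8) = 20.
Step 2. [2*(((6*x) + 8) + 8) = 20] 2·(inner) — divide through by 2, so div: ((6*x) + 8) + 8 = 10.
Step 3. [((6*x) + 8) + 8 = 10] 8 comes off first (subtract 8), so sub: (6*x) + 8 = 2.
Step 4. [(6*x) + 8 = 2] +8 is outermost — subtract 8 both sides ⇒ sub: 6*x = -6.
Step 5. [6*x = -6] 6 out front; divide by 6 ⇒ div: x = -1.

Answer: x ∈ {-1}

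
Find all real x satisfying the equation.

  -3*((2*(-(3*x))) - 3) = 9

Step 1. [-3*((2*(-(3*x))) - 3) = 9] leading coefficient -3: divide by -3. So div: (2*(-(3*x))) - 3 = -3.
Step 2. [(2*(-(3*x))) - 3 = -3] 3 comes off first (add 3), so sub: 2*(-(3*x)) = 0.
Step 3. [2*(-(3*x)) = 0] 2·(inner) — divide through by 2, so div: -(3*x) = 0.
Step 4. [-(3*x) = 0] flip signs both sides ⇒ neg: 3*x = 0.
Step 5. [3*x = 0] 3 out front; divide by 3. So div: x = 0.

Answer: x ∈ {0}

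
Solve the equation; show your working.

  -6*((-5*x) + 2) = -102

Step 1. [-6*((-5*x) + 2) = -102] divide by the outer -6, so div: (-5*x) + 2 = 17.
Step 2. [(-5*x) + 2 = 17] the outer +2 inverts by subtracting 2 ⇒ sub: -5*x = 15.
Step 3. [-5*x = 15] leading coefficient -5: divide by -5 ⇒ div: x = -3.

Answer: x ∈ {-3}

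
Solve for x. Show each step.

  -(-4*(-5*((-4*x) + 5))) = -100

Step 1. [-(-4*(-5*((-4*x) + 5))) = -100] LHS negated; negate both sides ⇒ neg: -4*(-5*((-4*x) + 5)) = 100.
Step 2. [-4*(-5*((-4*x) + 5)) = 100] -4·(inner) — divide through by -4, so div: -5*((-4*x) + 5) = -25.
Step 3. [-5*((-4*x) + 5) = -25] leading coefficient -5: divide by -5, so div: (-4*x) + 5 = 5.
Step 4. [(-4*x) + 5 = 5] 5 comes off first (subtract 5) ⇒ sub: -4*x = 0.
Step 5. [-4*x = 0] -4 out front; divide by -4 ⇒ div: x = 0.

Answer: x ∈ {0}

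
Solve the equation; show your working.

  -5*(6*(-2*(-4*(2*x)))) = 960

Step 1. [-5*(6*(-2*(-4*(2*x)))) = 960] leading coefficient -5: divide by -5, so div: 6*(-2*(-4*(2*x))) = -192.
Step 2. [6*(-2*(-4*(2*x))) = -192] LHS = 6·(…); ÷6 both sides. So div: -2*(-4*(2*x)) = -32.
Step 3. [-2*(-4*(2*x)) = -32] -2·(inner) — divide through by -2, so div: -4*(2*x) = 16.
Step 4. [-4*(2*x) = 16] -4 out front; divide by -4, so div: 2*x = -4.
Step 5. [2*x = -4] 2 out front; divide by 2 ⇒ div: x = -2.

Answer: x ∈ {-2}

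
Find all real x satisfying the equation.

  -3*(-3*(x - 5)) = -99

Step 1. [-3*(-3*(x - 5)) = -99] LHS = -3·(…); ÷-3 both sides ⇒ div: -3*(x - 5) = 33.
Step 2. [-3*(x - 5) = 33] leading coefficient -3: divide by -3. So div: x - 5 = -11.
Step 3. [x - 5 = -11] add 5: x sits inside (… - 5) ⇒ sub: x = -6.

Answer: x ∈ {-6}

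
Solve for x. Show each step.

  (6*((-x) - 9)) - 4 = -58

Step 1. [(6*((-x) - 9)) - 4 = -58] 4 comes off first (add 4) ⇒ sub: 6*((-x) - 9) = -54.
Step 2. [6*((-x) - 9) = -54] 6·(inner) — divide through by 6 ⇒ div: (-x) - 9 = -9.
Step 3. [(-x) - 9 = -9] add 9: x sits inside (… - 9), so sub: -x = 0.
Step 4. [-x = 0] leading − — multiply by −1. So neg: x = 0.

Answer: x ∈ {0}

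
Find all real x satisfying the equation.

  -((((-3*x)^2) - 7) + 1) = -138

Step 1. [-((((-3*x)^2) - 7) + 1) = -138] flip signs both sides ⇒ neg: (((-3*x)^2) - 7) + 1 = 138.
Step 2. [(((-3*x)^2) - 7) + 1 = 138] +1 is outermost — subtract 1 both sides ⇒ sub: ((-3*x)^2) - 7 = 137.
Step 3. [((-3*x)^2) - 7 = 137] peel the -7: add 7 from each side. So sub: (-3*x)^2 = 144.
Step 4. [(-3*x)^2 = 144] 144 ≥ 0, LHS is (·)² — take ±√ ⇒ sqrt: -3*x = 12 or -12.
Step 5. [-3*x = 12 or -12] -3 out front; divide by -3. So div: x = -4 or 4.

Answer: x ∈ {-4, 4}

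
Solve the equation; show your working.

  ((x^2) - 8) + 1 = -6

Step 1. [((x^2) - 8) + 1 = -6] the outer +1 inverts by subtracting 1 ⇒ sub: (x^2) - 8 = -7.
Step 2. [(x^2) - 8 = -7] -8 is outermost — add 8 both sides, so sub: x^2 = 1.
Step 3. [x^2 = 1] √ both sides: 1 ≥ 0 gives two branches. So sqrt: x = 1 or -1.

Answer: x ∈ {-1, 1}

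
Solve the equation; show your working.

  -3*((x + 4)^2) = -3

Step 1. [-3*((x + 4)^2) = -3] -3 out front; divide by -3. So div: (x + 4)^2 = 1.
Step 2. [(x + 4)^2 = 1] √ both sides: 1 ≥ 0 gives two branches ⇒ sqrt: x + 4 = 1 or -1.
Step 3. [x + 4 = 1 or -1] subtract 4: x sits inside (… + 4), so sub: x = -3 or -5.

Answer: x ∈ {-5, -3}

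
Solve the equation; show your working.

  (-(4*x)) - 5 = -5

Step 1. [(-(4*x)) - 5 = -5] add 5: x sits inside (… - 5), so sub: -(4*x) = 0.
Step 2. [-(4*x) = 0] flip signs both sides, so neg: 4*x = 0.
Step 3. [4*x = 0] 4 out front; divide by 4 ⇒ div: x = 0.

Answer: x ∈ {0}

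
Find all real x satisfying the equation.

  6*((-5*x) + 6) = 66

Step 1. [6*((-5*x) + 6) = 66] divide by the outer 6, so div: (-5*x) + 6 = 11.
Step 2. [(-5*x) + 6 = 11] the outer +6 inverts by subtracting 6. So sub: -5*x = 5.
Step 3. [-5*x = 5] -5·(inner) — divide through by -5, so div: x = -1.

Answer: x ∈ {-1}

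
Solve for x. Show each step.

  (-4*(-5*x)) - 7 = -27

Step 1. [(-4*(-5*x)) - 7 = -27] -7 is outermost — add 7 both sides, so sub: -4*(-5*x) = -20.
Step 2. [-4*(-5*x) = -20] leading coefficient -4: divide by -4, so div: -5*x = 5.
Step 3. [-5*x = 5] -5·(inner) — divide through by -5. So div: x = -1.

Answer: x ∈ {-1}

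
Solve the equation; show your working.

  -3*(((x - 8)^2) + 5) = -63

Step 1. [-3*(((x - 8)^2) + 5) = -63] leading coefficient -3: divide by -3. So div: ((x - 8)^2) + 5 = 21.
Step 2. [((x - 8)^2) + 5 = 21] +5 is outermost — subtract 5 both sides ⇒ sub: (x - 8)^2 = 16.
Step 3. [(x - 8)^2 = 16] LHS squared, RHS 16 ≥ 0: apply √ (±), so sqrt: x - 8 = 4 or -4.
Step 4. [x - 8 = 4 or -4] add 8: x sits inside (… - 8), so sub: x = 12 or 4.

Answer: x ∈ {4, 12}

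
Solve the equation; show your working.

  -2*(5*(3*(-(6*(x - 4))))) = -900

Step 1. [-2*(5*(3*(-(6*(x - 4))))) = -900] -2 out front; divide by -2 ⇒ div: 5*(3*(-(6*(x - 4)))) = 450.
Step 2. [5*(3*(-(6*(x - 4)))) = 450] 5·(inner) — divide through by 5, so div: 3*(-(6*(x - 4))) = 90.
Step 3. [3*(-(6*(x - 4))) = 90] 3 out front; divide by 3 ⇒ div: -(6*(x - 4)) = 30.
Step 4. [-(6*(x - 4)) = 30] LHS negated; negate both sides, so neg: 6*(x - 4) = -30.
Step 5. [6*(x - 4) = -30] 6 out front; divide by 6 ⇒ div: x - 4 = -5.
Step 6. [x - 4 = -5] the outer -4 inverts by adding 4. So sub: x = -1.

Answer: x ∈ {-1}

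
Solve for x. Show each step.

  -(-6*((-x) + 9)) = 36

Step 1. [-(-6*((-x) + 9)) = 36] LHS negated; negate both sides. So neg: -6*((-x) + 9) = -36.
Step 2. [-6*((-x) + 9) = -36] divide by the outer -6. So div: (-x) + 9 = 6.
Step 3. [(-x) + 9 = 6] subtract 9: x sits inside (… + 9) ⇒ sub: -x = -3.
Step 4. [-x = -3] leading − — multiply by −1. So neg: x = 3.

Answer: x ∈ {3}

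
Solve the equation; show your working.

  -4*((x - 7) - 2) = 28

Step 1. [-4*((x - 7) - 2) = 28] LHS = -4·(…); ÷-4 both sides ⇒ div: (x - 7) - 2 = -7.
Step 2. [(x - 7) - 2 = -7] the outer -2 inverts by adding 2. So sub: x - 7 = -5.
Step 3. [x - 7 = -5] add 7: x sits inside (… - 7), so sub: x = 2.

Answer: x ∈ {2}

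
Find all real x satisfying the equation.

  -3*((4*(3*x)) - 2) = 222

Step 1. [-3*((4*(3*x)) - 2) = 222] divide by the outer -3. So div: (4*(3*x)) - 2 = -74.
Step 2. [(4*(3*x)) - 2 = -74] add 2: x sits inside (… - 2) ⇒ sub: 4*(3*x) = -72.
Step 3. [4*(3*x) = -72] LHS = 4·(…); ÷4 both sides. So div: 3*x = -18.
Step 4. [3*x = -18] 3·(inner) — divide through by 3, so div: x = -6.

Answer: x ∈ {-6}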